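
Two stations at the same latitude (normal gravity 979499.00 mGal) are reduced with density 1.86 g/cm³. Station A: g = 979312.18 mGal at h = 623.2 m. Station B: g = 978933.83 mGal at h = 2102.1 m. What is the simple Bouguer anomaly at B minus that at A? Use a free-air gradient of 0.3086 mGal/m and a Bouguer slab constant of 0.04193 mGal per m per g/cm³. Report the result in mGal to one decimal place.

Δg_SB(A) = 979312.18 − 979499.00 + 0.3086×623.2 − 0.04193×1.86×623.2 = -43.10 mGal
Δg_SB(B) = 978933.83 − 979499.00 + 0.3086×2102.1 − 0.04193×1.86×2102.1 = -80.40 mGal
Difference = -80.40 − (-43.10) = -37.30 mGal

-37.3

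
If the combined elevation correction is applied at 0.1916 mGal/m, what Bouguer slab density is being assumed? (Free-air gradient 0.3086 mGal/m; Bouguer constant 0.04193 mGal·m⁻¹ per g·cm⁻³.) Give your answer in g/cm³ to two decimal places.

0.1916 = 0.3086 − 0.04193 × ρ
ρ = (0.3086 − 0.1916) / 0.04193 = 2.79 g/cm³

2.79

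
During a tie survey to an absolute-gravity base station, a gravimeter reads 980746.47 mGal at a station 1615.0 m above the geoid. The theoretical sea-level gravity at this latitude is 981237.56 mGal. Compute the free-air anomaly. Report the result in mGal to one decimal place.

Free-air correction = 0.3086 × 1615.0 = 498.39 mGal
Free-air anomaly = 980746.47 − 981237.56 + (498.39) = 7.30 mGal

7.3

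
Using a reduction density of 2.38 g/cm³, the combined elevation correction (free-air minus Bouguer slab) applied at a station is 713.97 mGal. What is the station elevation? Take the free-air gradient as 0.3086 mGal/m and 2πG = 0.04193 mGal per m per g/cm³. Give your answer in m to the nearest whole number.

3419

Combined gradient = 0.3086 − 0.04193 × 2.38 = 0.2088066 mGal/m
h = 713.97 / 0.2088066 = 3419.29 m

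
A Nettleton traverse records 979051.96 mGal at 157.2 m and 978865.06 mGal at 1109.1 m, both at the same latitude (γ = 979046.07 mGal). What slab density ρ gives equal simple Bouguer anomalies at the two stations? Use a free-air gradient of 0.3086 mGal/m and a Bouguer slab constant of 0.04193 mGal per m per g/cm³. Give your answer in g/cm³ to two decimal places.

2.68

Δg_obs = 978865.06 − 979051.96 = -186.90 mGal over Δh = 1109.1 − 157.2 = 951.9 m
Equal Bouguer anomalies ⇒ Δg_obs + (0.3086 − 0.04193ρ)·Δh = 0
0.3086 − 0.04193ρ = −Δg_obs/Δh = 0.19634
ρ = (0.3086 − 0.19634) / 0.04193 = 2.68 g/cm³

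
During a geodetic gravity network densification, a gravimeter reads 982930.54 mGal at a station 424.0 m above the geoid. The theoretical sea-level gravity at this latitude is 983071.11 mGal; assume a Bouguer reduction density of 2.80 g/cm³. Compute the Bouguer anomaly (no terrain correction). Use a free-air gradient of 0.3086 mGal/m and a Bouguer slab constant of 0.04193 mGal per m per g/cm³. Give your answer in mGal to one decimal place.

Free-air correction = 0.3086 × 424.0 = 130.85 mGal
Free-air anomaly = 982930.54 − 983071.11 + (130.85) = -9.72 mGal
Bouguer slab correction = 0.04193 × 2.80 × 424.0 = 49.78 mGal
Simple Bouguer anomaly = -9.72 − (49.78) = -59.50 mGal

-59.5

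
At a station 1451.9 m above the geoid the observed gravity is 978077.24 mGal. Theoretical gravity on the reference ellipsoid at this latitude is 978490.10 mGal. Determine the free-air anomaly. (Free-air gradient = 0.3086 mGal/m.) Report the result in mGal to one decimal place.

35.2

Free-air correction = 0.3086 × 1451.9 = 448.06 mGal
Free-air anomaly = 978077.24 − 978490.10 + (448.06) = 35.20 mGal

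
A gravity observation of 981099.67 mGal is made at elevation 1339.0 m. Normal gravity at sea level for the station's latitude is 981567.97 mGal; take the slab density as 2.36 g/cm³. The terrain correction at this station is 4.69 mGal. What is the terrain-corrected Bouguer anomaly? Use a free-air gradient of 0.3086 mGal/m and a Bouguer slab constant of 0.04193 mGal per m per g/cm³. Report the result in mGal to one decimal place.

-182.9

Free-air correction = 0.3086 × 1339.0 = 413.22 mGal
Free-air anomaly = 981099.67 − 981567.97 + (413.22) = -55.08 mGal
Bouguer slab correction = 0.04193 × 2.36 × 1339.0 = 132.50 mGal
Simple Bouguer anomaly = -55.08 − (132.50) = -187.58 mGal
Complete Bouguer anomaly = -187.58 + 4.69 = -182.89 mGal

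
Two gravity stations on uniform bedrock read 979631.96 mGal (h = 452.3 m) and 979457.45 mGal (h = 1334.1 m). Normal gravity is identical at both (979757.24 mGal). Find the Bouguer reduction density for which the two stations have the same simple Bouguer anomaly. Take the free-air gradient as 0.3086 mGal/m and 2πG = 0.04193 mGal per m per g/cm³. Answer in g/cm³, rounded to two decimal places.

Δg_obs = 979457.45 − 979631.96 = -174.51 mGal over Δh = 1334.1 − 452.3 = 881.8 m
Equal Bouguer anomalies ⇒ Δg_obs + (0.3086 − 0.04193ρ)·Δh = 0
0.3086 − 0.04193ρ = −Δg_obs/Δh = 0.19790
ρ = (0.3086 − 0.19790) / 0.04193 = 2.64 g/cm³

2.64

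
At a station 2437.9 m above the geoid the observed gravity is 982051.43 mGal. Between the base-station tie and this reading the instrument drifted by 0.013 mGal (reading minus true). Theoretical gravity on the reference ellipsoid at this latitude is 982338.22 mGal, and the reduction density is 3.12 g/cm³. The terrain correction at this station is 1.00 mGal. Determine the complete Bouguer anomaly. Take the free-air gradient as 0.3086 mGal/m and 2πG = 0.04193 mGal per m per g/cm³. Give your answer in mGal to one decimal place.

147.6

Drift-corrected reading = 982051.43 − (0.013) = 982051.417 mGal
Free-air correction = 0.3086 × 2437.9 = 752.34 mGal
Free-air anomaly = 982051.417 − 982338.22 + (752.34) = 465.537 mGal
Bouguer slab correction = 0.04193 × 3.12 × 2437.9 = 318.93 mGal
Simple Bouguer anomaly = 465.537 − (318.93) = 146.607 mGal
Complete Bouguer anomaly = 146.607 + 1.00 = 147.607 mGal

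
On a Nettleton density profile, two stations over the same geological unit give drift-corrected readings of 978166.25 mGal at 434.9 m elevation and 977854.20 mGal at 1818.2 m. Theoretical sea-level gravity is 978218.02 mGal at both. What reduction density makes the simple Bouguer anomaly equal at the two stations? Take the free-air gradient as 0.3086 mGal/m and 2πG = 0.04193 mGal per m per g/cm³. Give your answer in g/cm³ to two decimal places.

1.98

Δg_obs = 977854.20 − 978166.25 = -312.05 mGal over Δh = 1818.2 − 434.9 = 1383.3 m
Equal Bouguer anomalies ⇒ Δg_obs + (0.3086 − 0.04193ρ)·Δh = 0
0.3086 − 0.04193ρ = −Δg_obs/Δh = 0.22558
ρ = (0.3086 − 0.22558) / 0.04193 = 1.98 g/cm³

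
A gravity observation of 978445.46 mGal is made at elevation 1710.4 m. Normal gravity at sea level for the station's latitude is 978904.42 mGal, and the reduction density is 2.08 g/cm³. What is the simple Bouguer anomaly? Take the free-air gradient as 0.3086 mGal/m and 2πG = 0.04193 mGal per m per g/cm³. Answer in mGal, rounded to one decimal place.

Free-air correction = 0.3086 × 1710.4 = 527.83 mGal
Free-air anomaly = 978445.46 − 978904.42 + (527.83) = 68.87 mGal
Bouguer slab correction = 0.04193 × 2.08 × 1710.4 = 149.17 mGal
Simple Bouguer anomaly = 68.87 − (149.17) = -80.30 mGal

-80.3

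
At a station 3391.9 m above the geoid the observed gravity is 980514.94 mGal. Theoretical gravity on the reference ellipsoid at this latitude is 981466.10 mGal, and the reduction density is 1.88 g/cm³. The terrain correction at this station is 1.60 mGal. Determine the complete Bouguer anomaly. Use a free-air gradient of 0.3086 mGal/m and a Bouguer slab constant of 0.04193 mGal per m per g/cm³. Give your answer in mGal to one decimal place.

-170.2

Free-air correction = 0.3086 × 3391.9 = 1046.74 mGal
Free-air anomaly = 980514.94 − 981466.10 + (1046.74) = 95.58 mGal
Bouguer slab correction = 0.04193 × 1.88 × 3391.9 = 267.38 mGal
Simple Bouguer anomaly = 95.58 − (267.38) = -171.80 mGal
Complete Bouguer anomaly = -171.80 + 1.60 = -170.20 mGal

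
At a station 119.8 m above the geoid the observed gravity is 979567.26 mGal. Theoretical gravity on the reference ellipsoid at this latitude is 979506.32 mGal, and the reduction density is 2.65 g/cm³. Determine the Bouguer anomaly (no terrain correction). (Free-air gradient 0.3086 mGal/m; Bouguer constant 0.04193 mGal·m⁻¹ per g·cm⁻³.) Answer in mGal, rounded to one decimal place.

Free-air correction = 0.3086 × 119.8 = 36.97 mGal
Free-air anomaly = 979567.26 − 979506.32 + (36.97) = 97.91 mGal
Bouguer slab correction = 0.04193 × 2.65 × 119.8 = 13.31 mGal
Simple Bouguer anomaly = 97.91 − (13.31) = 84.60 mGal

84.6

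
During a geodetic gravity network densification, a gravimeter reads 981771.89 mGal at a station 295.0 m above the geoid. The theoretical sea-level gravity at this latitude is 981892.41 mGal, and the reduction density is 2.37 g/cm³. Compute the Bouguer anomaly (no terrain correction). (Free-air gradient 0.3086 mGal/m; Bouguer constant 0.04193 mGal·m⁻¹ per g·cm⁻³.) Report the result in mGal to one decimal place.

-58.8

Free-air correction = 0.3086 × 295.0 = 91.04 mGal
Free-air anomaly = 981771.89 − 981892.41 + (91.04) = -29.48 mGal
Bouguer slab correction = 0.04193 × 2.37 × 295.0 = 29.32 mGal
Simple Bouguer anomaly = -29.48 − (29.32) = -58.80 mGal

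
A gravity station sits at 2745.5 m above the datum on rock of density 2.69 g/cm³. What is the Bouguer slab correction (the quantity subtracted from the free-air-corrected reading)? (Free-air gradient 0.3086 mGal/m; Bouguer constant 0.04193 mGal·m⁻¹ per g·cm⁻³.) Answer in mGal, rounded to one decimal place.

Bouguer slab correction = 0.04193 × 2.69 × 2745.5 = 309.7 mGal

309.7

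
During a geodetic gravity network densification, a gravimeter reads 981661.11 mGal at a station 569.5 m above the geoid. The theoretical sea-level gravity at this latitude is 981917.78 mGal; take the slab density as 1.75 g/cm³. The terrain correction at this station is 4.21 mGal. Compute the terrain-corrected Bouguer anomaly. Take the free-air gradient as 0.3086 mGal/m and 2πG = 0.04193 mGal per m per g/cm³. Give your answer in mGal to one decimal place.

Free-air correction = 0.3086 × 569.5 = 175.75 mGal
Free-air anomaly = 981661.11 − 981917.78 + (175.75) = -80.92 mGal
Bouguer slab correction = 0.04193 × 1.75 × 569.5 = 41.79 mGal
Simple Bouguer anomaly = -80.92 − (41.79) = -122.71 mGal
Complete Bouguer anomaly = -122.71 + 4.21 = -118.50 mGal

-118.5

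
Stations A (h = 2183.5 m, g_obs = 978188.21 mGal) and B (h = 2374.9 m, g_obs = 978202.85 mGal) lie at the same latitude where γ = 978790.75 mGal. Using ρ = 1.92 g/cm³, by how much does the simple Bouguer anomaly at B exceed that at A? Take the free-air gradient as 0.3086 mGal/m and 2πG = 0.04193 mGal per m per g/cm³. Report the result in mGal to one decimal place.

58.3

Δg_SB(A) = 978188.21 − 978790.75 + 0.3086×2183.5 − 0.04193×1.92×2183.5 = -104.50 mGal
Δg_SB(B) = 978202.85 − 978790.75 + 0.3086×2374.9 − 0.04193×1.92×2374.9 = -46.20 mGal
Difference = -46.20 − (-104.50) = 58.30 mGal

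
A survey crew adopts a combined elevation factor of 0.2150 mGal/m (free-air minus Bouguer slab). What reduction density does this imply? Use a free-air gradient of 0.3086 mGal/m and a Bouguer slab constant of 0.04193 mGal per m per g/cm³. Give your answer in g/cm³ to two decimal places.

2.23

0.2150 = 0.3086 − 0.04193 × ρ
ρ = (0.3086 − 0.2150) / 0.04193 = 2.23 g/cm³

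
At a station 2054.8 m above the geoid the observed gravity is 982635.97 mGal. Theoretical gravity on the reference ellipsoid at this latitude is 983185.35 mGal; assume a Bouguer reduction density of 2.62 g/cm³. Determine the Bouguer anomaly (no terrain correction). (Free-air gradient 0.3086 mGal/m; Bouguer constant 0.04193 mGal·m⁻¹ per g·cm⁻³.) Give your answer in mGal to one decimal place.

-141.0

Free-air correction = 0.3086 × 2054.8 = 634.11 mGal
Free-air anomaly = 982635.97 − 983185.35 + (634.11) = 84.73 mGal
Bouguer slab correction = 0.04193 × 2.62 × 2054.8 = 225.73 mGal
Simple Bouguer anomaly = 84.73 − (225.73) = -141.00 mGal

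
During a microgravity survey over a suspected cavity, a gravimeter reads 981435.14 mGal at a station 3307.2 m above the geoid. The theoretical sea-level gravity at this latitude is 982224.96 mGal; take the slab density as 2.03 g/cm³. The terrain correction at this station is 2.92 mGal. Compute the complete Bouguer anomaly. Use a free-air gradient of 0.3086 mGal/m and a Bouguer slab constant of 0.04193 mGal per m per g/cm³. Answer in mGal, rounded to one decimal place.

-47.8

Free-air correction = 0.3086 × 3307.2 = 1020.60 mGal
Free-air anomaly = 981435.14 − 982224.96 + (1020.60) = 230.78 mGal
Bouguer slab correction = 0.04193 × 2.03 × 3307.2 = 281.50 mGal
Simple Bouguer anomaly = 230.78 − (281.50) = -50.72 mGal
Complete Bouguer anomaly = -50.72 + 2.92 = -47.80 mGal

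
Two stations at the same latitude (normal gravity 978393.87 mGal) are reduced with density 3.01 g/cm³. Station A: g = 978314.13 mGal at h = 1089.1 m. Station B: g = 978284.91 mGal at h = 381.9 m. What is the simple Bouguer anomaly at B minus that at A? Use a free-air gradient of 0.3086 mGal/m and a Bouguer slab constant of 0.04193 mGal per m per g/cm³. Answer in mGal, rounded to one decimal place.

Δg_SB(A) = 978314.13 − 978393.87 + 0.3086×1089.1 − 0.04193×3.01×1089.1 = 118.90 mGal
Δg_SB(B) = 978284.91 − 978393.87 + 0.3086×381.9 − 0.04193×3.01×381.9 = -39.30 mGal
Difference = -39.30 − (118.90) = -158.20 mGal

-158.2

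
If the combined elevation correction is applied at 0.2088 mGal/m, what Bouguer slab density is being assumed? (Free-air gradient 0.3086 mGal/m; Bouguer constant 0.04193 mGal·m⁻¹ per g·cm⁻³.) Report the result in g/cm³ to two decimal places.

0.2088 = 0.3086 − 0.04193 × ρ
ρ = (0.3086 − 0.2088) / 0.04193 = 2.38 g/cm³

2.38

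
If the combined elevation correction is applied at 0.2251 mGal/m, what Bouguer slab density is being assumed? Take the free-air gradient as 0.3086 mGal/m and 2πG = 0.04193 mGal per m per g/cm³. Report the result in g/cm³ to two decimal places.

1.99

0.2251 = 0.3086 − 0.04193 × ρ
ρ = (0.3086 − 0.2251) / 0.04193 = 1.99 g/cm³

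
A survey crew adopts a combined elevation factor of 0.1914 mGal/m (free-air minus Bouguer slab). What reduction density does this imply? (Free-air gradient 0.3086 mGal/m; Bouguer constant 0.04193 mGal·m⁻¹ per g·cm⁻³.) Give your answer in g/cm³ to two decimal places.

2.80

0.1914 = 0.3086 − 0.04193 × ρ
ρ = (0.3086 − 0.1914) / 0.04193 = 2.80 g/cm³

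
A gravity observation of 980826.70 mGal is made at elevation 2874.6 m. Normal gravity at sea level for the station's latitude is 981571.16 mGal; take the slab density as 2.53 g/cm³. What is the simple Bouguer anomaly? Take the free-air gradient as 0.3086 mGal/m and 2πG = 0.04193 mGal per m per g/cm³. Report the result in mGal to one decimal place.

-162.3

Free-air correction = 0.3086 × 2874.6 = 887.10 mGal
Free-air anomaly = 980826.70 − 981571.16 + (887.10) = 142.64 mGal
Bouguer slab correction = 0.04193 × 2.53 × 2874.6 = 304.95 mGal
Simple Bouguer anomaly = 142.64 − (304.95) = -162.31 mGal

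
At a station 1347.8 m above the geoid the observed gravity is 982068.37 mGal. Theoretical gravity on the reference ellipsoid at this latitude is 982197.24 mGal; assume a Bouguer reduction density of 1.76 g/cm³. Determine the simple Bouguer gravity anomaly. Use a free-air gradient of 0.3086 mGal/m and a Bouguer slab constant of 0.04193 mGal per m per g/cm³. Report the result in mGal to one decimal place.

Free-air correction = 0.3086 × 1347.8 = 415.93 mGal
Free-air anomaly = 982068.37 − 982197.24 + (415.93) = 287.06 mGal
Bouguer slab correction = 0.04193 × 1.76 × 1347.8 = 99.46 mGal
Simple Bouguer anomaly = 287.06 − (99.46) = 187.60 mGal

187.6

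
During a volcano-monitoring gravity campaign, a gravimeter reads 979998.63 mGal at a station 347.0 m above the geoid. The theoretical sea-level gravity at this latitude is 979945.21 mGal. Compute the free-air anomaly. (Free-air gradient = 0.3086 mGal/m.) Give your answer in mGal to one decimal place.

160.5

Free-air correction = 0.3086 × 347.0 = 107.08 mGal
Free-air anomaly = 979998.63 − 979945.21 + (107.08) = 160.50 mGal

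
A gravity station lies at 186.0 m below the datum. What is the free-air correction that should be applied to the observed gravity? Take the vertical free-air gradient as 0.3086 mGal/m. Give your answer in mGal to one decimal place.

Free-air correction = 0.3086 × -186.0 = -57.4 mGal

-57.4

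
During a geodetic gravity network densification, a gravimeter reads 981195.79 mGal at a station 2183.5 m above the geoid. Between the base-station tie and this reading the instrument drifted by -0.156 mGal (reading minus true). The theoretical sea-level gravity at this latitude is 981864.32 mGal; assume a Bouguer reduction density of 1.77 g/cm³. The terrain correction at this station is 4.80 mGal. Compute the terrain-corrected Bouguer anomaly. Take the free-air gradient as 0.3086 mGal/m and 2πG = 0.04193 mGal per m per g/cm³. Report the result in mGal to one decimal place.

Drift-corrected reading = 981195.79 − (-0.156) = 981195.946 mGal
Free-air correction = 0.3086 × 2183.5 = 673.83 mGal
Free-air anomaly = 981195.946 − 981864.32 + (673.83) = 5.456 mGal
Bouguer slab correction = 0.04193 × 1.77 × 2183.5 = 162.05 mGal
Simple Bouguer anomaly = 5.456 − (162.05) = -156.594 mGal
Complete Bouguer anomaly = -156.594 + 4.80 = -151.794 mGal

-151.8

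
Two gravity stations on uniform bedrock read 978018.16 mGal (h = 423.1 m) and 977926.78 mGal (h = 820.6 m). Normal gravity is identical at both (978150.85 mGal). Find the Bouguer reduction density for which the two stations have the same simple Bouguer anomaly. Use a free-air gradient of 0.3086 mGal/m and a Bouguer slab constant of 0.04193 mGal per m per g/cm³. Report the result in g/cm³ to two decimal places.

Δg_obs = 977926.78 − 978018.16 = -91.38 mGal over Δh = 820.6 − 423.1 = 397.5 m
Equal Bouguer anomalies ⇒ Δg_obs + (0.3086 − 0.04193ρ)·Δh = 0
0.3086 − 0.04193ρ = −Δg_obs/Δh = 0.22989
ρ = (0.3086 − 0.22989) / 0.04193 = 1.88 g/cm³

1.88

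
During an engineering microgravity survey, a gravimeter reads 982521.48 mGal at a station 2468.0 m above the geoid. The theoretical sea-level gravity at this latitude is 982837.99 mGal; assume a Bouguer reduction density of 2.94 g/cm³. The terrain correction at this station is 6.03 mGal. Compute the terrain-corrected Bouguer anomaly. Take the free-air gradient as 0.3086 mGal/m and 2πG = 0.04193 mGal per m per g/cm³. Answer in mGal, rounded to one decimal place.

146.9

Free-air correction = 0.3086 × 2468.0 = 761.62 mGal
Free-air anomaly = 982521.48 − 982837.99 + (761.62) = 445.11 mGal
Bouguer slab correction = 0.04193 × 2.94 × 2468.0 = 304.24 mGal
Simple Bouguer anomaly = 445.11 − (304.24) = 140.87 mGal
Complete Bouguer anomaly = 140.87 + 6.03 = 146.90 mGal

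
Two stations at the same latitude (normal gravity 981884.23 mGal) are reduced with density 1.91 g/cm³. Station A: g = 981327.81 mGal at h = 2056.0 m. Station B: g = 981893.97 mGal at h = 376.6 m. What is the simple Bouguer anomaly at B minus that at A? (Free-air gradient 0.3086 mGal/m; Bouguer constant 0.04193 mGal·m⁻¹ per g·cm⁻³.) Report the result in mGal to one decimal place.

Δg_SB(A) = 981327.81 − 981884.23 + 0.3086×2056.0 − 0.04193×1.91×2056.0 = -86.60 mGal
Δg_SB(B) = 981893.97 − 981884.23 + 0.3086×376.6 − 0.04193×1.91×376.6 = 95.80 mGal
Difference = 95.80 − (-86.60) = 182.40 mGal

182.4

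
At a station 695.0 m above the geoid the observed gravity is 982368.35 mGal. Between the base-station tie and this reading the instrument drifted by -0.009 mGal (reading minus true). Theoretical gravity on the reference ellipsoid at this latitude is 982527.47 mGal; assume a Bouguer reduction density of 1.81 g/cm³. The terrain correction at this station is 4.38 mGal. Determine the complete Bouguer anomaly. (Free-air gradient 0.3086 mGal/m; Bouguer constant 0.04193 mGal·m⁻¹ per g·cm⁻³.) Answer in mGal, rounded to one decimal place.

7.0

Drift-corrected reading = 982368.35 − (-0.009) = 982368.359 mGal
Free-air correction = 0.3086 × 695.0 = 214.48 mGal
Free-air anomaly = 982368.359 − 982527.47 + (214.48) = 55.369 mGal
Bouguer slab correction = 0.04193 × 1.81 × 695.0 = 52.75 mGal
Simple Bouguer anomaly = 55.369 − (52.75) = 2.619 mGal
Complete Bouguer anomaly = 2.619 + 4.38 = 6.999 mGal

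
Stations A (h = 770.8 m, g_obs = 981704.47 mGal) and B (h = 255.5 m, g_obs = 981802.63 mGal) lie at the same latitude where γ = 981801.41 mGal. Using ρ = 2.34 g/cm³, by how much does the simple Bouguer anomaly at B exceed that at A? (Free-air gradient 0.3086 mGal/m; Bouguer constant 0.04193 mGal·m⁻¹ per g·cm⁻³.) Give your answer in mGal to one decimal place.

-10.3

Δg_SB(A) = 981704.47 − 981801.41 + 0.3086×770.8 − 0.04193×2.34×770.8 = 65.30 mGal
Δg_SB(B) = 981802.63 − 981801.41 + 0.3086×255.5 − 0.04193×2.34×255.5 = 55.00 mGal
Difference = 55.00 − (65.30) = -10.30 mGal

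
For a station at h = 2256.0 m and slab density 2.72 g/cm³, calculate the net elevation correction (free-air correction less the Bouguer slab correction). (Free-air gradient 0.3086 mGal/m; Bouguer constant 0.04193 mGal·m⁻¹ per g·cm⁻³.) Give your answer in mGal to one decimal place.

Combined gradient = 0.3086 − 0.04193 × 2.72 = 0.1945504 mGal/m
Combined elevation correction = 0.1945504 × 2256.0 = 438.9 mGal

438.9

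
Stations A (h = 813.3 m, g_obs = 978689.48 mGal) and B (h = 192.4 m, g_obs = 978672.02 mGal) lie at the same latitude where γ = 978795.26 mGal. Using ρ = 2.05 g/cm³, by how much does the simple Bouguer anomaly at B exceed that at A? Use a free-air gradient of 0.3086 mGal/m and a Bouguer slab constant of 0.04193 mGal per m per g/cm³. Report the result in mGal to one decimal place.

-155.7

Δg_SB(A) = 978689.48 − 978795.26 + 0.3086×813.3 − 0.04193×2.05×813.3 = 75.30 mGal
Δg_SB(B) = 978672.02 − 978795.26 + 0.3086×192.4 − 0.04193×2.05×192.4 = -80.40 mGal
Difference = -80.40 − (75.30) = -155.70 mGal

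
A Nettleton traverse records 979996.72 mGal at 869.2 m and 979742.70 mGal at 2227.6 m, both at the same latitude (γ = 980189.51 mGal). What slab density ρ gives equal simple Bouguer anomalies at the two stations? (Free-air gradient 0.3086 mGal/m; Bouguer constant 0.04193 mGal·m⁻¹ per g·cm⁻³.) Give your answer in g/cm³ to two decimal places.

Δg_obs = 979742.70 − 979996.72 = -254.02 mGal over Δh = 2227.6 − 869.2 = 1358.4 m
Equal Bouguer anomalies ⇒ Δg_obs + (0.3086 − 0.04193ρ)·Δh = 0
0.3086 − 0.04193ρ = −Δg_obs/Δh = 0.18700
ρ = (0.3086 − 0.18700) / 0.04193 = 2.90 g/cm³

2.90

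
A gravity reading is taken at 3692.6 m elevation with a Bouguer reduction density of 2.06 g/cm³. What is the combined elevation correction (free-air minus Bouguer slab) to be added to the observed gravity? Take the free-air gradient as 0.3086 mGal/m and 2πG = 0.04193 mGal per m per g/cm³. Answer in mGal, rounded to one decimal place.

820.6

Combined gradient = 0.3086 − 0.04193 × 2.06 = 0.2222242 mGal/m
Combined elevation correction = 0.2222242 × 3692.6 = 820.6 mGal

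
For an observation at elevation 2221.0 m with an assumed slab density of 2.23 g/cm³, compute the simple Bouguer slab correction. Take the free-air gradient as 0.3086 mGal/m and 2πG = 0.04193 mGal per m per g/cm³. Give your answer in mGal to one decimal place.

Bouguer slab correction = 0.04193 × 2.23 × 2221.0 = 207.7 mGal

207.7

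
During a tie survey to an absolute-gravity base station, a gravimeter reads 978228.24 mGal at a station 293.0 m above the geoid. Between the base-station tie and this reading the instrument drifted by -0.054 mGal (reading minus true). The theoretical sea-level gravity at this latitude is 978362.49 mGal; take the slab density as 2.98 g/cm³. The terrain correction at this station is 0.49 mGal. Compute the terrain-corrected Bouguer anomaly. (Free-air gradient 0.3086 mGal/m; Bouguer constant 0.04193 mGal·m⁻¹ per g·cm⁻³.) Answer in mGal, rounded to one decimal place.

Drift-corrected reading = 978228.24 − (-0.054) = 978228.294 mGal
Free-air correction = 0.3086 × 293.0 = 90.42 mGal
Free-air anomaly = 978228.294 − 978362.49 + (90.42) = -43.776 mGal
Bouguer slab correction = 0.04193 × 2.98 × 293.0 = 36.61 mGal
Simple Bouguer anomaly = -43.776 − (36.61) = -80.386 mGal
Complete Bouguer anomaly = -80.386 + 0.49 = -79.896 mGal

-79.9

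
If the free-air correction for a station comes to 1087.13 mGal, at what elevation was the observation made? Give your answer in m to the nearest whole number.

3523

h = 1087.13 / 0.3086 = 3522.78 m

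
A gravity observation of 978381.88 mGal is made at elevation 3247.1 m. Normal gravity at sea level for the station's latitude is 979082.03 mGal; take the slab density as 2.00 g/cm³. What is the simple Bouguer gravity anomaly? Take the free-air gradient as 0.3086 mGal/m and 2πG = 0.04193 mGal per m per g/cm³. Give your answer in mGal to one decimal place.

29.6

Free-air correction = 0.3086 × 3247.1 = 1002.06 mGal
Free-air anomaly = 978381.88 − 979082.03 + (1002.06) = 301.91 mGal
Bouguer slab correction = 0.04193 × 2.00 × 3247.1 = 272.30 mGal
Simple Bouguer anomaly = 301.91 − (272.30) = 29.61 mGal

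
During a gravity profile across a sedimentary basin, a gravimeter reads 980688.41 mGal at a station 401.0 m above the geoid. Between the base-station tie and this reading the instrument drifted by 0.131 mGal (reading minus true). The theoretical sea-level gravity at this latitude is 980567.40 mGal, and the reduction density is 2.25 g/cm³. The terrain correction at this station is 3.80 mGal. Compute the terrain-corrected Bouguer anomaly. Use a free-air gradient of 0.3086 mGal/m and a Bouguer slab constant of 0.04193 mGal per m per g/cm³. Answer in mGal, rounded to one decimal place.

Drift-corrected reading = 980688.41 − (0.131) = 980688.279 mGal
Free-air correction = 0.3086 × 401.0 = 123.75 mGal
Free-air anomaly = 980688.279 − 980567.40 + (123.75) = 244.629 mGal
Bouguer slab correction = 0.04193 × 2.25 × 401.0 = 37.83 mGal
Simple Bouguer anomaly = 244.629 − (37.83) = 206.799 mGal
Complete Bouguer anomaly = 206.799 + 3.80 = 210.599 mGal

210.6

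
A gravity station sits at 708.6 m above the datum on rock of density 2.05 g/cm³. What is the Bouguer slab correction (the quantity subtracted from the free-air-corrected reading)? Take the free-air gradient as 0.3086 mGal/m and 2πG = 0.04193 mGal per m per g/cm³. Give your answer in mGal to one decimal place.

60.9

Bouguer slab correction = 0.04193 × 2.05 × 708.6 = 60.9 mGal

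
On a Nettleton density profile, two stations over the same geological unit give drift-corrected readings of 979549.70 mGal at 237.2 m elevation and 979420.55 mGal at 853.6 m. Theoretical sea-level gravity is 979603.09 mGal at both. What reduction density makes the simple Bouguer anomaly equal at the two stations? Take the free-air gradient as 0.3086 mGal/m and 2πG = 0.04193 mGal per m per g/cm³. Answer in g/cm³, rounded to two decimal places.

Δg_obs = 979420.55 − 979549.70 = -129.15 mGal over Δh = 853.6 − 237.2 = 616.4 m
Equal Bouguer anomalies ⇒ Δg_obs + (0.3086 − 0.04193ρ)·Δh = 0
0.3086 − 0.04193ρ = −Δg_obs/Δh = 0.20952
ρ = (0.3086 − 0.20952) / 0.04193 = 2.36 g/cm³

2.36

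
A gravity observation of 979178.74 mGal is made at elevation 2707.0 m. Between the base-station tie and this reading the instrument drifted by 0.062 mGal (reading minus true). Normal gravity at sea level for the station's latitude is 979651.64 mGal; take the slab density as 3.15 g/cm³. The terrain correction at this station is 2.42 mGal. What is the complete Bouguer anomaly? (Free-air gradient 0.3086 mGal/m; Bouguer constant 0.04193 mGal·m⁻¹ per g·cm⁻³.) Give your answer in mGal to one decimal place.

7.3

Drift-corrected reading = 979178.74 − (0.062) = 979178.678 mGal
Free-air correction = 0.3086 × 2707.0 = 835.38 mGal
Free-air anomaly = 979178.678 − 979651.64 + (835.38) = 362.418 mGal
Bouguer slab correction = 0.04193 × 3.15 × 2707.0 = 357.54 mGal
Simple Bouguer anomaly = 362.418 − (357.54) = 4.878 mGal
Complete Bouguer anomaly = 4.878 + 2.42 = 7.298 mGal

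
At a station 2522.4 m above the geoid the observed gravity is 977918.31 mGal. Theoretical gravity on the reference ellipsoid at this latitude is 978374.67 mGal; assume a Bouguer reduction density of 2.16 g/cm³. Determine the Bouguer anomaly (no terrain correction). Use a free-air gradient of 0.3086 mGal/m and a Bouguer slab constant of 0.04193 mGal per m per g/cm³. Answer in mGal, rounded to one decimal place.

93.6

Free-air correction = 0.3086 × 2522.4 = 778.41 mGal
Free-air anomaly = 977918.31 − 978374.67 + (778.41) = 322.05 mGal
Bouguer slab correction = 0.04193 × 2.16 × 2522.4 = 228.45 mGal
Simple Bouguer anomaly = 322.05 − (228.45) = 93.60 mGal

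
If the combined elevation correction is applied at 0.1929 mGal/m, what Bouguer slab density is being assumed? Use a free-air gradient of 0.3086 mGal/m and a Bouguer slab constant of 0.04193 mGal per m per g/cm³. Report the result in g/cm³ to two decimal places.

0.1929 = 0.3086 − 0.04193 × ρ
ρ = (0.3086 − 0.1929) / 0.04193 = 2.76 g/cm³

2.76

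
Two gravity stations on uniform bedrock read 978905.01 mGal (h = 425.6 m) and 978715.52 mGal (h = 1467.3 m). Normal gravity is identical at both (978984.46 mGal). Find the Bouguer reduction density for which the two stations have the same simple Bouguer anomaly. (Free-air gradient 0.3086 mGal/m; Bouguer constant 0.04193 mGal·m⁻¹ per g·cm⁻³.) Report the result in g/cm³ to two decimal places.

3.02

Δg_obs = 978715.52 − 978905.01 = -189.49 mGal over Δh = 1467.3 − 425.6 = 1041.7 m
Equal Bouguer anomalies ⇒ Δg_obs + (0.3086 − 0.04193ρ)·Δh = 0
0.3086 − 0.04193ρ = −Δg_obs/Δh = 0.18190
ρ = (0.3086 − 0.18190) / 0.04193 = 3.02 g/cm³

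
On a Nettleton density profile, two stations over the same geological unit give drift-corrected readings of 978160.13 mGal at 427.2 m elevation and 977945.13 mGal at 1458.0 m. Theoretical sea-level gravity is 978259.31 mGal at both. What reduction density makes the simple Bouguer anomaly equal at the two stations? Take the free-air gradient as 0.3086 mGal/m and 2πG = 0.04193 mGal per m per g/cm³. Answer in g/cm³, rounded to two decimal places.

2.39

Δg_obs = 977945.13 − 978160.13 = -215.00 mGal over Δh = 1458.0 − 427.2 = 1030.8 m
Equal Bouguer anomalies ⇒ Δg_obs + (0.3086 − 0.04193ρ)·Δh = 0
0.3086 − 0.04193ρ = −Δg_obs/Δh = 0.20858
ρ = (0.3086 − 0.20858) / 0.04193 = 2.39 g/cm³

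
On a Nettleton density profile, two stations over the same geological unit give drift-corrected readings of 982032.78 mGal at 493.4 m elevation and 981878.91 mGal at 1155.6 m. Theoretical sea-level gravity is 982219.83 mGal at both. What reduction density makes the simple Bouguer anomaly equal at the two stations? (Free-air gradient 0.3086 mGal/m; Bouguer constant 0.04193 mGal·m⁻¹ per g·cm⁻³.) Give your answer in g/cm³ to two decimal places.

1.82

Δg_obs = 981878.91 − 982032.78 = -153.87 mGal over Δh = 1155.6 − 493.4 = 662.2 m
Equal Bouguer anomalies ⇒ Δg_obs + (0.3086 − 0.04193ρ)·Δh = 0
0.3086 − 0.04193ρ = −Δg_obs/Δh = 0.23236
ρ = (0.3086 − 0.23236) / 0.04193 = 1.82 g/cm³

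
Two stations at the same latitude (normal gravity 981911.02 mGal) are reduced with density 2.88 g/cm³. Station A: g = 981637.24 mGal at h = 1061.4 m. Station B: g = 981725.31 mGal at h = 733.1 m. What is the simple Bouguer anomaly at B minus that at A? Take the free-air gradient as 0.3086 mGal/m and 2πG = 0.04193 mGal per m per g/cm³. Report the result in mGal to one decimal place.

26.4

Δg_SB(A) = 981637.24 − 981911.02 + 0.3086×1061.4 − 0.04193×2.88×1061.4 = -74.40 mGal
Δg_SB(B) = 981725.31 − 981911.02 + 0.3086×733.1 − 0.04193×2.88×733.1 = -48.00 mGal
Difference = -48.00 − (-74.40) = 26.40 mGal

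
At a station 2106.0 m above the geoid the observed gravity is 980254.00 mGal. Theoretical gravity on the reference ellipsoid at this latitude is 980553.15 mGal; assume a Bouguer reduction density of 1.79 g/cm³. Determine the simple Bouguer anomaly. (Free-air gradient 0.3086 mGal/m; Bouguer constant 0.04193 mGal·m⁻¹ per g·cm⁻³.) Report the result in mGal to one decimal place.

Free-air correction = 0.3086 × 2106.0 = 649.91 mGal
Free-air anomaly = 980254.00 − 980553.15 + (649.91) = 350.76 mGal
Bouguer slab correction = 0.04193 × 1.79 × 2106.0 = 158.07 mGal
Simple Bouguer anomaly = 350.76 − (158.07) = 192.69 mGal

192.7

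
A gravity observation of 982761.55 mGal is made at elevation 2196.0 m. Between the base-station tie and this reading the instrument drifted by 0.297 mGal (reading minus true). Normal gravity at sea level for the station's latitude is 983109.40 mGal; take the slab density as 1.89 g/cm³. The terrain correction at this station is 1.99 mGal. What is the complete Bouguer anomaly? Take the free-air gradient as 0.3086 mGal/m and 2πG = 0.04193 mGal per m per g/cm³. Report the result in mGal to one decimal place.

Drift-corrected reading = 982761.55 − (0.297) = 982761.253 mGal
Free-air correction = 0.3086 × 2196.0 = 677.69 mGal
Free-air anomaly = 982761.253 − 983109.40 + (677.69) = 329.543 mGal
Bouguer slab correction = 0.04193 × 1.89 × 2196.0 = 174.03 mGal
Simple Bouguer anomaly = 329.543 − (174.03) = 155.513 mGal
Complete Bouguer anomaly = 155.513 + 1.99 = 157.503 mGal

157.5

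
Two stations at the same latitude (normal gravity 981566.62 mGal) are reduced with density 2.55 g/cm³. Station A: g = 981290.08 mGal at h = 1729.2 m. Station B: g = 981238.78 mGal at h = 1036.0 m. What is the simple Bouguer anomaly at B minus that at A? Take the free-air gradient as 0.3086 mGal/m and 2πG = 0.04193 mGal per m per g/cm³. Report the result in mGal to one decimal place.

-191.1

Δg_SB(A) = 981290.08 − 981566.62 + 0.3086×1729.2 − 0.04193×2.55×1729.2 = 72.20 mGal
Δg_SB(B) = 981238.78 − 981566.62 + 0.3086×1036.0 − 0.04193×2.55×1036.0 = -118.90 mGal
Difference = -118.90 − (72.20) = -191.10 mGal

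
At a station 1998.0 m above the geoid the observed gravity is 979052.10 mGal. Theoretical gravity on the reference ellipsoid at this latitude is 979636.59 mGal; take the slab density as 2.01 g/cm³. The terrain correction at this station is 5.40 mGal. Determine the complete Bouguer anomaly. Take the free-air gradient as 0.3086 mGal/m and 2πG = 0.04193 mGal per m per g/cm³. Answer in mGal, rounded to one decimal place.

-130.9

Free-air correction = 0.3086 × 1998.0 = 616.58 mGal
Free-air anomaly = 979052.10 − 979636.59 + (616.58) = 32.09 mGal
Bouguer slab correction = 0.04193 × 2.01 × 1998.0 = 168.39 mGal
Simple Bouguer anomaly = 32.09 − (168.39) = -136.30 mGal
Complete Bouguer anomaly = -136.30 + 5.40 = -130.90 mGal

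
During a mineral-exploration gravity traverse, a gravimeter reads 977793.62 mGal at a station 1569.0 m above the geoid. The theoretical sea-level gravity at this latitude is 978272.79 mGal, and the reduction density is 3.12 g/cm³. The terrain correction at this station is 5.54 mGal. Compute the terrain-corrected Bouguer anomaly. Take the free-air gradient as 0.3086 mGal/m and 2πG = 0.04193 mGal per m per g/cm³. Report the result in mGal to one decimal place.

-194.7

Free-air correction = 0.3086 × 1569.0 = 484.19 mGal
Free-air anomaly = 977793.62 − 978272.79 + (484.19) = 5.02 mGal
Bouguer slab correction = 0.04193 × 3.12 × 1569.0 = 205.26 mGal
Simple Bouguer anomaly = 5.02 − (205.26) = -200.24 mGal
Complete Bouguer anomaly = -200.24 + 5.54 = -194.70 mGal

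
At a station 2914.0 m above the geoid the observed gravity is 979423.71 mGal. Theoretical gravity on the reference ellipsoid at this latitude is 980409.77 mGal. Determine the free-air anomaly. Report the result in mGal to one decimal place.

Free-air correction = 0.3086 × 2914.0 = 899.26 mGal
Free-air anomaly = 979423.71 − 980409.77 + (899.26) = -86.80 mGal

-86.8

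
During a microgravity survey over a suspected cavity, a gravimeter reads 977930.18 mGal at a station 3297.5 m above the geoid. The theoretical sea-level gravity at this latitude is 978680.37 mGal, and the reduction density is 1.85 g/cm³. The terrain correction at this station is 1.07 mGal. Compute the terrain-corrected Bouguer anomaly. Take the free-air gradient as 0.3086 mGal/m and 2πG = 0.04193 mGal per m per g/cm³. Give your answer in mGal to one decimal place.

Free-air correction = 0.3086 × 3297.5 = 1017.61 mGal
Free-air anomaly = 977930.18 − 978680.37 + (1017.61) = 267.42 mGal
Bouguer slab correction = 0.04193 × 1.85 × 3297.5 = 255.79 mGal
Simple Bouguer anomaly = 267.42 − (255.79) = 11.63 mGal
Complete Bouguer anomaly = 11.63 + 1.07 = 12.70 mGal

12.7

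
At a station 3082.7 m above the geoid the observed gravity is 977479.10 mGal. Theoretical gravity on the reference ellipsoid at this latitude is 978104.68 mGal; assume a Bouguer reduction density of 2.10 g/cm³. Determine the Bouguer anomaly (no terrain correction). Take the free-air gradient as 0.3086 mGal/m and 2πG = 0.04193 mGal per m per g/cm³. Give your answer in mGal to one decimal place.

54.3

Free-air correction = 0.3086 × 3082.7 = 951.32 mGal
Free-air anomaly = 977479.10 − 978104.68 + (951.32) = 325.74 mGal
Bouguer slab correction = 0.04193 × 2.10 × 3082.7 = 271.44 mGal
Simple Bouguer anomaly = 325.74 − (271.44) = 54.30 mGal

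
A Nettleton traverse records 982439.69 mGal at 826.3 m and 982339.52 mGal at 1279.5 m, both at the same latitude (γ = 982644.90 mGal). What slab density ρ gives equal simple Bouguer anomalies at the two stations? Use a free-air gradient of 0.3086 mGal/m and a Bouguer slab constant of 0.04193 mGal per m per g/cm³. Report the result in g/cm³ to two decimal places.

2.09

Δg_obs = 982339.52 − 982439.69 = -100.17 mGal over Δh = 1279.5 − 826.3 = 453.2 m
Equal Bouguer anomalies ⇒ Δg_obs + (0.3086 − 0.04193ρ)·Δh = 0
0.3086 − 0.04193ρ = −Δg_obs/Δh = 0.22103
ρ = (0.3086 − 0.22103) / 0.04193 = 2.09 g/cm³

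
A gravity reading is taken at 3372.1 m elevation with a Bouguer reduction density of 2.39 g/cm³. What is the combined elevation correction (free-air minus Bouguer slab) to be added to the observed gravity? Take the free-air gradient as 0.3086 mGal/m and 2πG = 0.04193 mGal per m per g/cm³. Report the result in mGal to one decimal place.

702.7

Combined gradient = 0.3086 − 0.04193 × 2.39 = 0.2083873 mGal/m
Combined elevation correction = 0.2083873 × 3372.1 = 702.7 mGal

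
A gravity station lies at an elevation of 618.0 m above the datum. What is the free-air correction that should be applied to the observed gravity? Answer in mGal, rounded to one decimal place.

190.7

Free-air correction = 0.3086 × 618.0 = 190.7 mGal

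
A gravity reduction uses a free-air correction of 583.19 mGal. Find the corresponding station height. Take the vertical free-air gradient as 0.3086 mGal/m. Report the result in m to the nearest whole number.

h = 583.19 / 0.3086 = 1889.79 m

1890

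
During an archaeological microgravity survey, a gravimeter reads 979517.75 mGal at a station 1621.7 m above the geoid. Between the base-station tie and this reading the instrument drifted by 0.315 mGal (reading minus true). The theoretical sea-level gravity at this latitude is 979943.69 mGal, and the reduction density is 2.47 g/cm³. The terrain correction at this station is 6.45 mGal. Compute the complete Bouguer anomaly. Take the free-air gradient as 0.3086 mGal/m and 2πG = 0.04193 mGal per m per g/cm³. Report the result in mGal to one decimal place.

-87.3

Drift-corrected reading = 979517.75 − (0.315) = 979517.435 mGal
Free-air correction = 0.3086 × 1621.7 = 500.46 mGal
Free-air anomaly = 979517.435 − 979943.69 + (500.46) = 74.205 mGal
Bouguer slab correction = 0.04193 × 2.47 × 1621.7 = 167.95 mGal
Simple Bouguer anomaly = 74.205 − (167.95) = -93.745 mGal
Complete Bouguer anomaly = -93.745 + 6.45 = -87.295 mGal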